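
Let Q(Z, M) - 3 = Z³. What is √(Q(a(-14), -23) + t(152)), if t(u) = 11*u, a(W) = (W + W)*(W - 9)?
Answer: 3*√29676851 ≈ 16343.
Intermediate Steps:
a(W) = 2*W*(-9 + W) (a(W) = (2*W)*(-9 + W) = 2*W*(-9 + W))
Q(Z, M) = 3 + Z³
√(Q(a(-14), -23) + t(152)) = √((3 + (2*(-14)*(-9 - 14))³) + 11*152) = √((3 + (2*(-14)*(-23))³) + 1672) = √((3 + 644³) + 1672) = √((3 + 267089984) + 1672) = √(267089987 + 1672) = √267091659 = 3*√29676851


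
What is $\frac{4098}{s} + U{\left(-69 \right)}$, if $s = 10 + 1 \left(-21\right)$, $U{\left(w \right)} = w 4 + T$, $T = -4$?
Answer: $- \frac{7178}{11} \approx -652.54$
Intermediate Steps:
$U{\left(w \right)} = -4 + 4 w$ ($U{\left(w \right)} = w 4 - 4 = 4 w - 4 = -4 + 4 w$)
$s = -11$ ($s = 10 - 21 = -11$)
$\frac{4098}{s} + U{\left(-69 \right)} = \frac{4098}{-11} + \left(-4 + 4 \left(-69\right)\right) = 4098 \left(- \frac{1}{11}\right) - 280 = - \frac{4098}{11} - 280 = - \frac{7178}{11}$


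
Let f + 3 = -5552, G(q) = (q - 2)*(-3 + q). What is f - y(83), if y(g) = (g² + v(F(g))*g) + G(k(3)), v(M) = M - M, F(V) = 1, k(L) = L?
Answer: -12444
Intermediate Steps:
v(M) = 0
G(q) = (-3 + q)*(-2 + q) (G(q) = (-2 + q)*(-3 + q) = (-3 + q)*(-2 + q))
y(g) = g² (y(g) = (g² + 0*g) + (6 + 3² - 5*3) = (g² + 0) + (6 + 9 - 15) = g² + 0 = g²)
f = -5555 (f = -3 - 5552 = -5555)
f - y(83) = -5555 - 1*83² = -5555 - 1*6889 = -5555 - 6889 = -12444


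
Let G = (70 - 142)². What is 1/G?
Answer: 1/5184 ≈ 0.00019290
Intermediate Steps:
G = 5184 (G = (-72)² = 5184)
1/G = 1/5184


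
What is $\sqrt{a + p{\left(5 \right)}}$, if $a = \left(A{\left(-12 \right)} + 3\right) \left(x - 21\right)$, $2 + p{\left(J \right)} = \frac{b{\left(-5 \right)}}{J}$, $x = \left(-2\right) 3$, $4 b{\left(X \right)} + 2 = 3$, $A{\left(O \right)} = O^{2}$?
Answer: $\frac{i \sqrt{397095}}{10} \approx 63.016 i$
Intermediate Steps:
$b{\left(X \right)} = \frac{1}{4}$ ($b{\left(X \right)} = - \frac{1}{2} + \frac{1}{4} \cdot 3 = - \frac{1}{2} + \frac{3}{4} = \frac{1}{4}$)
$x = -6$
$p{\left(J \right)} = -2 + \frac{1}{4 J}$
$a = -3969$ ($a = \left(\left(-12\right)^{2} + 3\right) \left(-6 - 21\right) = \left(144 + 3\right) \left(-27\right) = 147 \left(-27\right) = -3969$)
$\sqrt{a + p{\left(5 \right)}} = \sqrt{-3969 - \left(2 - \frac{1}{4 \cdot 5}\right)} = \sqrt{-3969 + \left(-2 + \frac{1}{4} \cdot \frac{1}{5}\right)} = \sqrt{-3969 + \left(-2 + \frac{1}{20}\right)} = \sqrt{-3969 - \frac{39}{20}} = \sqrt{- \frac{79419}{20}} = \frac{i \sqrt{397095}}{10}$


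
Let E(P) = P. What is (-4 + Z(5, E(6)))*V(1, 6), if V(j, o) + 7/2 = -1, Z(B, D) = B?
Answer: -9/2 ≈ -4.5000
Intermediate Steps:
V(j, o) = -9/2 (V(j, o) = -7/2 - 1 = -9/2)
(-4 + Z(5, E(6)))*V(1, 6) = (-4 + 5)*(-9/2) = 1*(-9/2) = -9/2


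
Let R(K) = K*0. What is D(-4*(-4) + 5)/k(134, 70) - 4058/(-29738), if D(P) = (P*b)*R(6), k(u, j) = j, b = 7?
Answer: 2029/14869 ≈ 0.13646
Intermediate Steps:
R(K) = 0
D(P) = 0 (D(P) = (P*7)*0 = (7*P)*0 = 0)
D(-4*(-4) + 5)/k(134, 70) - 4058/(-29738) = 0/70 - 4058/(-29738) = 0*(1/70) - 4058*(-1/29738) = 0 + 2029/14869 = 2029/14869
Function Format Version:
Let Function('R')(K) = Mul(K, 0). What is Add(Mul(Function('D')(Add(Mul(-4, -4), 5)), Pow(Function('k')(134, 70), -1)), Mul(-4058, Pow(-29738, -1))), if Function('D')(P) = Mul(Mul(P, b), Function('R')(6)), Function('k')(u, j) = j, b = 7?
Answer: Rational(2029, 14869) ≈ 0.13646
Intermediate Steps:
Function('R')(K) = 0
Function('D')(P) = 0 (Function('D')(P) = Mul(Mul(P, 7), 0) = Mul(Mul(7, P), 0) = 0)
Add(Mul(Function('D')(Add(Mul(-4, -4), 5)), Pow(Function('k')(134, 70), -1)), Mul(-4058, Pow(-29738, -1))) = Add(Mul(0, Pow(70, -1)), Mul(-4058, Pow(-29738, -1))) = Add(Mul(0, Rational(1, 70)), Mul(-4058, Rational(-1, 29738))) = Add(0, Rational(2029, 14869)) = Rational(2029, 14869)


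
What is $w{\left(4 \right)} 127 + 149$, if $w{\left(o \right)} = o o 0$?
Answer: $149$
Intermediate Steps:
$w{\left(o \right)} = 0$ ($w{\left(o \right)} = o^{2} \cdot 0 = 0$)
$w{\left(4 \right)} 127 + 149 = 0 \cdot 127 + 149 = 0 + 149 = 149$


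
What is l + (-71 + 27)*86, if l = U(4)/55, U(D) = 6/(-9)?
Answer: -624362/165 ≈ -3784.0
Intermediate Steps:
U(D) = -⅔ (U(D) = 6*(-⅑) = -⅔)
l = -2/165 (l = -⅔/55 = -⅔*1/55 = -2/165 ≈ -0.012121)
l + (-71 + 27)*86 = -2/165 + (-71 + 27)*86 = -2/165 - 44*86 = -2/165 - 3784 = -624362/165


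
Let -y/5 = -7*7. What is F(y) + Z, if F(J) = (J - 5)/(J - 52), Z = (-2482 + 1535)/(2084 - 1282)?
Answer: 9709/154786 ≈ 0.062725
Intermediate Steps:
y = 245 (y = -(-35)*7 = -5*(-49) = 245)
Z = -947/802 ≈ -1.1808
F(J) = (-5 + J)/(-52 + J)
F(y) + Z = (-5 + 245)/(-52 + 245) - 947/802 = 240/193 - 947/802 = 9709/154786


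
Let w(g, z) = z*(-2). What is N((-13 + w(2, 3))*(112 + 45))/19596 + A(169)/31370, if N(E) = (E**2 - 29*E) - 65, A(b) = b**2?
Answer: 141205346413/307363260 ≈ 459.41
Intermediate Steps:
w(g, z) = -2*z
N(E) = -65 + E**2 - 29*E
N((-13 + w(2, 3))*(112 + 45))/19596 + A(169)/31370 = (-65 + ((-13 - 2*3)*(112 + 45))**2 - 29*(-13 - 2*3)*(112 + 45))/19596 + 169**2/31370 = (-65 + ((-13 - 6)*157)**2 - 29*(-13 - 6)*157)*(1/19596) + 28561*(1/31370) = (-65 + (-19*157)**2 - (-551)*157)*(1/19596) + 28561/31370 = (-65 + (-2983)**2 - 29*(-2983))*(1/19596) + 28561/31370 = (-65 + 8898289 + 86507)*(1/19596) + 28561/31370 = 8984731*(1/19596) + 28561/31370 = 8984731/19596 + 28561/31370 = 141205346413/307363260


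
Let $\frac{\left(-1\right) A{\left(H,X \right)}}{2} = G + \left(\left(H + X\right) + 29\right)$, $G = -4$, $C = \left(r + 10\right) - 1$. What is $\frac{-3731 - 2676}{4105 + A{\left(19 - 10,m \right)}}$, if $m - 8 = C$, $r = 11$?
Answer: $- \frac{6407}{3981} \approx -1.6094$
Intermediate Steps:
$C = 20$ ($C = \left(11 + 10\right) - 1 = 21 - 1 = 20$)
$m = 28$ ($m = 8 + 20 = 28$)
$A{\left(H,X \right)} = -50 - 2 H - 2 X$ ($A{\left(H,X \right)} = - 2 \left(-4 + \left(\left(H + X\right) + 29\right)\right) = - 2 \left(-4 + \left(29 + H + X\right)\right) = - 2 \left(25 + H + X\right) = -50 - 2 H - 2 X$)
$\frac{-3731 - 2676}{4105 + A{\left(19 - 10,m \right)}} = \frac{-3731 - 2676}{4105 - \left(106 + 2 \left(19 - 10\right)\right)} = - \frac{6407}{4105 - 124} = - \frac{6407}{3981}$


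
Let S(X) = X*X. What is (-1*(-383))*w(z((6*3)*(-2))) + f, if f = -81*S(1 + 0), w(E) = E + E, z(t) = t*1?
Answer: -27657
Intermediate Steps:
S(X) = X²
z(t) = t
w(E) = 2*E
f = -81 (f = -81*(1 + 0)² = -81*1² = -81*1 = -81)
(-1*(-383))*w(z((6*3)*(-2))) + f = (-1*(-383))*(2*((6*3)*(-2))) - 81 = 383*(2*(18*(-2))) - 81 = 383*(2*(-36)) - 81 = 383*(-72) - 81 = -27576 - 81 = -27657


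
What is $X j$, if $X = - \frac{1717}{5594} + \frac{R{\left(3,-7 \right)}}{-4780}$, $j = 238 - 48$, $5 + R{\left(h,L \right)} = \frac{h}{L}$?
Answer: $- \frac{271881678}{4679381} \approx -58.102$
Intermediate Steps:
$R{\left(h,L \right)} = -5 + \frac{h}{L}$
$j = 190$
$X = - \frac{7154781}{23396905}$ ($X = - \frac{1717}{5594} + \frac{-5 + \frac{3}{-7}}{-4780} = \left(-1717\right) \frac{1}{5594} + \left(-5 + 3 \left(- \frac{1}{7}\right)\right) \left(- \frac{1}{4780}\right) = - \frac{1717}{5594} + \left(-5 - \frac{3}{7}\right) \left(- \frac{1}{4780}\right) = - \frac{1717}{5594} - - \frac{19}{16730} = - \frac{1717}{5594} + \frac{19}{16730} = - \frac{7154781}{23396905} \approx -0.3058$)
$X j = \left(- \frac{7154781}{23396905}\right) 190 = - \frac{271881678}{4679381}$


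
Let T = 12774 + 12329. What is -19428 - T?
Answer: -44531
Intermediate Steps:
T = 25103
-19428 - T = -19428 - 1*25103 = -19428 - 25103 = -44531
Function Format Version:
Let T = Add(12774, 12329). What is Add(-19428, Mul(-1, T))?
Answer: -44531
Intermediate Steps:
T = 25103
Add(-19428, Mul(-1, T)) = Add(-19428, Mul(-1, 25103)) = Add(-19428, -25103) = -44531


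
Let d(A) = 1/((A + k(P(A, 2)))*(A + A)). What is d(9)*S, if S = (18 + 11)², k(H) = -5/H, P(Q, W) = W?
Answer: 841/117 ≈ 7.1880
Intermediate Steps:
d(A) = 1/(2*A*(-5/2 + A)) (d(A) = 1/((A - 5/2)*(A + A)) = 1/((A - 5*½)*(2*A)) = 1/((A - 5/2)*(2*A)) = 1/((-5/2 + A)*(2*A)) = 1/(2*A*(-5/2 + A)))
S = 841 (S = 29² = 841)
d(9)*S = (1/(9*(-5 + 2*9)))*841 = (1/(9*(-5 + 18)))*841 = ((⅑)/13)*841 = ((⅑)*(1/13))*841 = (1/117)*841 = 841/117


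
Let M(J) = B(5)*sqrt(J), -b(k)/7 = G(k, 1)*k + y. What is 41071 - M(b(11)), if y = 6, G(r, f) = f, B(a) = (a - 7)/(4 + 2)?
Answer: 41071 + I*sqrt(119)/3 ≈ 41071.0 + 3.6362*I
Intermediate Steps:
B(a) = -7/6 + a/6 (B(a) = (-7 + a)/6 = (-7 + a)*(1/6) = -7/6 + a/6)
b(k) = -42 - 7*k (b(k) = -7*(1*k + 6) = -7*(k + 6) = -7*(6 + k) = -42 - 7*k)
M(J) = -sqrt(J)/3 (M(J) = (-7/6 + (1/6)*5)*sqrt(J) = (-7/6 + 5/6)*sqrt(J) = -sqrt(J)/3)
41071 - M(b(11)) = 41071 - (-1)*sqrt(-42 - 7*11)/3 = 41071 - (-1)*sqrt(-42 - 77)/3 = 41071 - (-1)*sqrt(-119)/3 = 41071 - (-1)*I*sqrt(119)/3 = 41071 + I*sqrt(119)/3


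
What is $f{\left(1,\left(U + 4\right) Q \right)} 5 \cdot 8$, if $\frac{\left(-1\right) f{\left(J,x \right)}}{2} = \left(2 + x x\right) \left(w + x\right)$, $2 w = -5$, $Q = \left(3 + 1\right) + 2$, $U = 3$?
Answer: $-5580560$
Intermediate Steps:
$Q = 6$ ($Q = 4 + 2 = 6$)
$w = - \frac{5}{2}$ ($w = \frac{1}{2} \left(-5\right) = - \frac{5}{2} \approx -2.5$)
$f{\left(J,x \right)} = - 2 \left(2 + x^{2}\right) \left(- \frac{5}{2} + x\right)$ ($f{\left(J,x \right)} = - 2 \left(2 + x x\right) \left(- \frac{5}{2} + x\right) = - 2 \left(2 + x^{2}\right) \left(- \frac{5}{2} + x\right)$)
$f{\left(1,\left(U + 4\right) Q \right)} 5 \cdot 8 = \left(10 - 4 \left(3 + 4\right) 6 - 2 \left(\left(3 + 4\right) 6\right)^{3} + 5 \left(\left(3 + 4\right) 6\right)^{2}\right) 5 \cdot 8 = \left(10 - 4 \cdot 7 \cdot 6 - 2 \left(7 \cdot 6\right)^{3} + 5 \left(7 \cdot 6\right)^{2}\right) 5 \cdot 8 = \left(10 - 168 - 2 \cdot 42^{3} + 5 \cdot 42^{2}\right) 5 \cdot 8 = \left(10 - 168 - 148176 + 5 \cdot 1764\right) 5 \cdot 8 = \left(10 - 168 - 148176 + 8820\right) 5 \cdot 8 = \left(-139514\right) 5 \cdot 8 = \left(-697570\right) 8 = -5580560$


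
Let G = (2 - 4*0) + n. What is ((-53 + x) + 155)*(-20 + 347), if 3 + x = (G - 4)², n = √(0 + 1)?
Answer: 32700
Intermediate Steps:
n = 1 (n = √1 = 1)
G = 3 (G = (2 - 4*0) + 1 = (2 + 0) + 1 = 2 + 1 = 3)
x = -2 (x = -3 + (3 - 4)² = -3 + (-1)² = -3 + 1 = -2)
((-53 + x) + 155)*(-20 + 347) = ((-53 - 2) + 155)*(-20 + 347) = (-55 + 155)*327 = 100*327 = 32700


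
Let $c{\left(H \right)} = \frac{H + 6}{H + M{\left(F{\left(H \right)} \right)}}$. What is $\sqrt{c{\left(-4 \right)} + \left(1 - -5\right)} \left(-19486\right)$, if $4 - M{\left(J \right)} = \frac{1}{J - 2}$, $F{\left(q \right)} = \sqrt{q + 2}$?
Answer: $- 19486 \sqrt{10 - 2 i \sqrt{2}} \approx -62222.0 + 8630.2 i$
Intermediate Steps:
$F{\left(q \right)} = \sqrt{2 + q}$
$M{\left(J \right)} = 4 - \frac{1}{-2 + J}$ ($M{\left(J \right)} = 4 - \frac{1}{J - 2} = 4 - \frac{1}{-2 + J}$)
$c{\left(H \right)} = \frac{6 + H}{H + \frac{-9 + 4 \sqrt{2 + H}}{-2 + \sqrt{2 + H}}}$ ($c{\left(H \right)} = \frac{H + 6}{H + \frac{-9 + 4 \sqrt{2 + H}}{-2 + \sqrt{2 + H}}} = \frac{6 + H}{H + \frac{-9 + 4 \sqrt{2 + H}}{-2 + \sqrt{2 + H}}}$)
$\sqrt{c{\left(-4 \right)} + \left(1 - -5\right)} \left(-19486\right) = \sqrt{\frac{\left(-2 + \sqrt{2 - 4}\right) \left(6 - 4\right)}{-9 + 4 \sqrt{2 - 4} - 4 \left(-2 + \sqrt{2 - 4}\right)} + \left(1 - -5\right)} \left(-19486\right) = \sqrt{\frac{1}{-9 + 4 \sqrt{-2} - 4 \left(-2 + \sqrt{-2}\right)} \left(-2 + \sqrt{-2}\right) 2 + \left(1 + 5\right)} \left(-19486\right) = \sqrt{\frac{1}{-9 + 4 i \sqrt{2} - 4 \left(-2 + i \sqrt{2}\right)} \left(-2 + i \sqrt{2}\right) 2 + 6} \left(-19486\right) = \sqrt{\frac{1}{-9 + 4 i \sqrt{2} + \left(8 - 4 i \sqrt{2}\right)} \left(-2 + i \sqrt{2}\right) 2 + 6} \left(-19486\right) = \sqrt{\frac{1}{-1} \left(-2 + i \sqrt{2}\right) 2 + 6} \left(-19486\right) = \sqrt{\left(-1\right) \left(-2 + i \sqrt{2}\right) 2 + 6} \left(-19486\right) = \sqrt{\left(4 - 2 i \sqrt{2}\right) + 6} \left(-19486\right) = \sqrt{10 - 2 i \sqrt{2}} \left(-19486\right) = - 19486 \sqrt{10 - 2 i \sqrt{2}}$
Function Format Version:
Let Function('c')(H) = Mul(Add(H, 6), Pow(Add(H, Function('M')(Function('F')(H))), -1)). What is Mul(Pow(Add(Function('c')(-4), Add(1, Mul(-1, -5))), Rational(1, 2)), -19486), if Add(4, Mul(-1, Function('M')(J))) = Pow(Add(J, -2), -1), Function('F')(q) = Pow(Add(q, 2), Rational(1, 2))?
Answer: Mul(-19486, Pow(Add(10, Mul(-2, I, Pow(2, Rational(1, 2)))), Rational(1, 2))) ≈ Add(-62222., Mul(8630.2, I))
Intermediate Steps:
Function('F')(q) = Pow(Add(2, q), Rational(1, 2))
Function('M')(J) = Add(4, Mul(-1, Pow(Add(-2, J), -1))) (Function('M')(J) = Add(4, Mul(-1, Pow(Add(J, -2), -1))) = Add(4, Mul(-1, Pow(Add(-2, J), -1))))
Function('c')(H) = Mul(Pow(Add(H, Mul(Pow(Add(-2, Pow(Add(2, H), Rational(1, 2))), -1), Add(-9, Mul(4, Pow(Add(2, H), Rational(1, 2)))))), -1), Add(6, H)) (Function('c')(H) = Mul(Add(H, 6), Pow(Add(H, Mul(Pow(Add(-2, Pow(Add(2, H), Rational(1, 2))), -1), Add(-9, Mul(4, Pow(Add(2, H), Rational(1, 2)))))), -1)) = Mul(Add(6, H), Pow(Add(H, Mul(Pow(Add(-2, Pow(Add(2, H), Rational(1, 2))), -1), Add(-9, Mul(4, Pow(Add(2, H), Rational(1, 2)))))), -1)) = Mul(Pow(Add(H, Mul(Pow(Add(-2, Pow(Add(2, H), Rational(1, 2))), -1), Add(-9, Mul(4, Pow(Add(2, H), Rational(1, 2)))))), -1), Add(6, H)))
Mul(Pow(Add(Function('c')(-4), Add(1, Mul(-1, -5))), Rational(1, 2)), -19486) = Mul(Pow(Add(Mul(Pow(Add(-9, Mul(4, Pow(Add(2, -4), Rational(1, 2))), Mul(-4, Add(-2, Pow(Add(2, -4), Rational(1, 2))))), -1), Add(-2, Pow(Add(2, -4), Rational(1, 2))), Add(6, -4)), Add(1, Mul(-1, -5))), Rational(1, 2)), -19486) = Mul(Pow(Add(Mul(Pow(Add(-9, Mul(4, Pow(-2, Rational(1, 2))), Mul(-4, Add(-2, Pow(-2, Rational(1, 2))))), -1), Add(-2, Pow(-2, Rational(1, 2))), 2), Add(1, 5)), Rational(1, 2)), -19486) = Mul(Pow(Add(Mul(Pow(Add(-9, Mul(4, Mul(I, Pow(2, Rational(1, 2)))), Mul(-4, Add(-2, Mul(I, Pow(2, Rational(1, 2)))))), -1), Add(-2, Mul(I, Pow(2, Rational(1, 2)))), 2), 6), Rational(1, 2)), -19486) = Mul(Pow(Add(Mul(Pow(Add(-9, Mul(4, I, Pow(2, Rational(1, 2))), Add(8, Mul(-4, I, Pow(2, Rational(1, 2))))), -1), Add(-2, Mul(I, Pow(2, Rational(1, 2)))), 2), 6), Rational(1, 2)), -19486) = Mul(Pow(Add(Mul(Pow(-1, -1), Add(-2, Mul(I, Pow(2, Rational(1, 2)))), 2), 6), Rational(1, 2)), -19486) = Mul(Pow(Add(Mul(-1, Add(-2, Mul(I, Pow(2, Rational(1, 2)))), 2), 6), Rational(1, 2)), -19486) = Mul(Pow(Add(Add(4, Mul(-2, I, Pow(2, Rational(1, 2)))), 6), Rational(1, 2)), -19486) = Mul(Pow(Add(10, Mul(-2, I, Pow(2, Rational(1, 2)))), Rational(1, 2)), -19486) = Mul(-19486, Pow(Add(10, Mul(-2, I, Pow(2, Rational(1, 2)))), Rational(1, 2)))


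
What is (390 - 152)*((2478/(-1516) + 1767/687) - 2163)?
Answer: -44660121065/86791 ≈ -5.1457e+5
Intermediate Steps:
(390 - 152)*((2478/(-1516) + 1767/687) - 2163) = 238*((2478*(-1/1516) + 1767*(1/687)) - 2163) = 238*((-1239/758 + 589/229) - 2163) = 238*(162731/173582 - 2163) = 238*(-375295135/173582) = -44660121065/86791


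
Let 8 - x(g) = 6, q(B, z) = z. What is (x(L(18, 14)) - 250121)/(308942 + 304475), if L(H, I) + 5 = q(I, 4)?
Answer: -250119/613417 ≈ -0.40775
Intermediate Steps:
L(H, I) = -1 (L(H, I) = -5 + 4 = -1)
x(g) = 2 (x(g) = 8 - 1*6 = 8 - 6 = 2)
(x(L(18, 14)) - 250121)/(308942 + 304475) = (2 - 250121)/(308942 + 304475) = -250119/613417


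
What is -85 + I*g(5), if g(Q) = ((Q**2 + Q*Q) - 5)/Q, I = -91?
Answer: -904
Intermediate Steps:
g(Q) = (-5 + 2*Q**2)/Q (g(Q) = ((Q**2 + Q**2) - 5)/Q = (2*Q**2 - 5)/Q = (-5 + 2*Q**2)/Q)
-85 + I*g(5) = -85 - 91*(-5/5 + 2*5) = -85 - 91*(-5*1/5 + 10) = -85 - 91*(-1 + 10) = -85 - 91*9 = -85 - 819 = -904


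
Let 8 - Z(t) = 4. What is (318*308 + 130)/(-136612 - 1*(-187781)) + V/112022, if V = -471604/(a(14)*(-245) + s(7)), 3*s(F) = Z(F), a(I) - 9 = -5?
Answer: 8082149719759/4207327429012 ≈ 1.9210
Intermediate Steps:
Z(t) = 4 (Z(t) = 8 - 1*4 = 8 - 4 = 4)
a(I) = 4 (a(I) = 9 - 5 = 4)
s(F) = 4/3 (s(F) = (1/3)*4 = 4/3)
V = 353703/734 (V = -471604/(4*(-245) + 4/3) = -471604/(-980 + 4/3) = -471604/(-2936/3) = -471604*(-3/2936) = 353703/734 ≈ 481.88)
(318*308 + 130)/(-136612 - 1*(-187781)) + V/112022 = (318*308 + 130)/(-136612 - 1*(-187781)) + (353703/734)/112022 = (97944 + 130)/(-136612 + 187781) + (353703/734)*(1/112022) = 98074/51169 + 353703/82224148 = 8082149719759/4207327429012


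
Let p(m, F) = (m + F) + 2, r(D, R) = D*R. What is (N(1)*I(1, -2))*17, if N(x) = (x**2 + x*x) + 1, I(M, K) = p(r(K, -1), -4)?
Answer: 0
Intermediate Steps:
p(m, F) = 2 + F + m (p(m, F) = (F + m) + 2 = 2 + F + m)
I(M, K) = -2 - K (I(M, K) = 2 - 4 + K*(-1) = 2 - 4 - K = -2 - K)
N(x) = 1 + 2*x**2 (N(x) = (x**2 + x**2) + 1 = 2*x**2 + 1 = 1 + 2*x**2)
(N(1)*I(1, -2))*17 = ((1 + 2*1**2)*(-2 - 1*(-2)))*17 = ((1 + 2*1)*(-2 + 2))*17 = ((1 + 2)*0)*17 = (3*0)*17 = 0*17 = 0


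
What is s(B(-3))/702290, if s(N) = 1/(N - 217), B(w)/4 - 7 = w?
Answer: -1/141160290 ≈ -7.0841e-9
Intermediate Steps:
B(w) = 28 + 4*w
s(N) = 1/(-217 + N)
s(B(-3))/702290 = 1/((-217 + (28 + 4*(-3)))*702290) = (1/702290)/(-217 + (28 - 12)) = (1/702290)/(-217 + 16) = (1/702290)/(-201) = -1/201*1/702290 = -1/141160290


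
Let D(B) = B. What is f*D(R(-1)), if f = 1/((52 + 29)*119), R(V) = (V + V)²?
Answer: 4/9639 ≈ 0.00041498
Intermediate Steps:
R(V) = 4*V² (R(V) = (2*V)² = 4*V²)
f = 1/9639 (f = (1/119)/81 = (1/81)*(1/119) = 1/9639 ≈ 0.00010375)
f*D(R(-1)) = (4*(-1)²)/9639 = (4*1)/9639 = (1/9639)*4 = 4/9639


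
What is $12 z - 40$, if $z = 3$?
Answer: $-4$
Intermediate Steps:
$12 z - 40 = 12 \cdot 3 - 40 = 36 - 40 = -4$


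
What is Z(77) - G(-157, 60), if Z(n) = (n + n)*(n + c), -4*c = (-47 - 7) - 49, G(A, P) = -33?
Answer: 31713/2 ≈ 15857.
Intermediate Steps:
c = 103/4 (c = -((-47 - 7) - 49)/4 = -(-54 - 49)/4 = -1/4*(-103) = 103/4 ≈ 25.750)
Z(n) = 2*n*(103/4 + n) (Z(n) = (n + n)*(n + 103/4) = (2*n)*(103/4 + n) = 2*n*(103/4 + n))
Z(77) - G(-157, 60) = (1/2)*77*(103 + 4*77) - 1*(-33) = (1/2)*77*(103 + 308) + 33 = (1/2)*77*411 + 33 = 31647/2 + 33 = 31713/2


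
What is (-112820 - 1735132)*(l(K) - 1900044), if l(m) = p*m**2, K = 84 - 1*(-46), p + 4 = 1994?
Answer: -58637283602112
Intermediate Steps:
p = 1990 (p = -4 + 1994 = 1990)
K = 130 (K = 84 + 46 = 130)
l(m) = 1990*m**2
(-112820 - 1735132)*(l(K) - 1900044) = (-112820 - 1735132)*(1990*130**2 - 1900044) = -1847952*(1990*16900 - 1900044) = -1847952*(33631000 - 1900044) = -1847952*31730956 = -58637283602112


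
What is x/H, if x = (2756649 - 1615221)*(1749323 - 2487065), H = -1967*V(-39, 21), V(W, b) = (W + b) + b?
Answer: 280693125192/1967 ≈ 1.4270e+8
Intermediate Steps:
V(W, b) = W + 2*b
H = -5901 (H = -1967*(-39 + 2*21) = -1967*(-39 + 42) = -1967*3 = -5901)
x = -842079375576 (x = 1141428*(-737742) = -842079375576)
x/H = -842079375576/(-5901) = -842079375576*(-1/5901) = 280693125192/1967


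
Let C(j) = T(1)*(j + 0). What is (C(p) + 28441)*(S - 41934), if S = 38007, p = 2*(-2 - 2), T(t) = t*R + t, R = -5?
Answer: -111813471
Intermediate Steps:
T(t) = -4*t (T(t) = t*(-5) + t = -5*t + t = -4*t)
p = -8 (p = 2*(-4) = -8)
C(j) = -4*j (C(j) = (-4*1)*(j + 0) = -4*j)
(C(p) + 28441)*(S - 41934) = (-4*(-8) + 28441)*(38007 - 41934) = (32 + 28441)*(-3927) = 28473*(-3927) = -111813471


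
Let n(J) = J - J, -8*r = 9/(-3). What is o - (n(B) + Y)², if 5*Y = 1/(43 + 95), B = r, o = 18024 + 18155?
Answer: 17224821899/476100 ≈ 36179.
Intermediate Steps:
r = 3/8 (r = -9/(8*(-3)) = -9*(-1)/(8*3) = -⅛*(-3) = 3/8 ≈ 0.37500)
o = 36179
B = 3/8 ≈ 0.37500
n(J) = 0
Y = 1/690 (Y = 1/(5*(43 + 95)) = (⅕)/138 = (⅕)*(1/138) = 1/690 ≈ 0.0014493)
o - (n(B) + Y)² = 36179 - (0 + 1/690)² = 36179 - (1/690)² = 36179 - 1*1/476100 = 36179 - 1/476100 = 17224821899/476100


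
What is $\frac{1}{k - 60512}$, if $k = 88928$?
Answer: $\frac{1}{28416} \approx 3.5191 \cdot 10^{-5}$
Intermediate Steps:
$\frac{1}{k - 60512} = \frac{1}{88928 - 60512} = \frac{1}{28416}$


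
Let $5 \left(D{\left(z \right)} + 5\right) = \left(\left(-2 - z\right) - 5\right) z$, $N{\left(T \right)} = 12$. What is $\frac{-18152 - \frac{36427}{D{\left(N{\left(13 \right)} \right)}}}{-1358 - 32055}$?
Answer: $\frac{4410321}{8453489} \approx 0.52172$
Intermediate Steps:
$D{\left(z \right)} = -5 + \frac{z \left(-7 - z\right)}{5}$ ($D{\left(z \right)} = -5 + \frac{\left(\left(-2 - z\right) - 5\right) z}{5} = -5 + \frac{\left(-7 - z\right) z}{5} = -5 + \frac{z \left(-7 - z\right)}{5}$)
$\frac{-18152 - \frac{36427}{D{\left(N{\left(13 \right)} \right)}}}{-1358 - 32055} = \frac{-18152 - \frac{36427}{-5 - \frac{84}{5} - \frac{12^{2}}{5}}}{-1358 - 32055} = \frac{-18152 - \frac{36427}{-5 - \frac{84}{5} - \frac{144}{5}}}{-33413} = \left(-18152 - \frac{36427}{-5 - \frac{84}{5} - \frac{144}{5}}\right) \left(- \frac{1}{33413}\right) = \left(-18152 - \frac{36427}{- \frac{253}{5}}\right) \left(- \frac{1}{33413}\right) = \left(-18152 - - \frac{182135}{253}\right) \left(- \frac{1}{33413}\right) = \left(-18152 + \frac{182135}{253}\right) \left(- \frac{1}{33413}\right) = \left(- \frac{4410321}{253}\right) \left(- \frac{1}{33413}\right) = \frac{4410321}{8453489}$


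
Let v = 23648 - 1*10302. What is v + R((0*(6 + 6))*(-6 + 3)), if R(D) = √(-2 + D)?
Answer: 13346 + I*√2 ≈ 13346.0 + 1.4142*I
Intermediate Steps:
v = 13346 (v = 23648 - 10302 = 13346)
v + R((0*(6 + 6))*(-6 + 3)) = 13346 + √(-2 + (0*(6 + 6))*(-6 + 3)) = 13346 + √(-2 + (0*12)*(-3)) = 13346 + √(-2 + 0*(-3)) = 13346 + √(-2 + 0) = 13346 + √(-2) = 13346 + I*√2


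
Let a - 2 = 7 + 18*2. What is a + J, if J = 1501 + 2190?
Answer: 3736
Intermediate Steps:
J = 3691
a = 45 (a = 2 + (7 + 18*2) = 2 + (7 + 36) = 2 + 43 = 45)
a + J = 45 + 3691 = 3736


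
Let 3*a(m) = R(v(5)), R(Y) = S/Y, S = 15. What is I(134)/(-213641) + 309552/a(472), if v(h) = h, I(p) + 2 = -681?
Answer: 66132999515/213641 ≈ 3.0955e+5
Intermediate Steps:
I(p) = -683 (I(p) = -2 - 681 = -683)
R(Y) = 15/Y
a(m) = 1 (a(m) = (15/5)/3 = (15*(⅕))/3 = (⅓)*3 = 1)
I(134)/(-213641) + 309552/a(472) = -683/(-213641) + 309552/1 = -683*(-1/213641) + 309552*1 = 683/213641 + 309552 = 66132999515/213641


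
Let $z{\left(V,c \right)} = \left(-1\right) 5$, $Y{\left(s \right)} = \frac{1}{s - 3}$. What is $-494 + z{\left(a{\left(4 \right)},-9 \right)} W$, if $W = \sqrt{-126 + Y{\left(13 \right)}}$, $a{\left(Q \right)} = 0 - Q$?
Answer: $-494 - \frac{i \sqrt{12590}}{2} \approx -494.0 - 56.103 i$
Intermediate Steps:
$a{\left(Q \right)} = - Q$
$Y{\left(s \right)} = \frac{1}{-3 + s}$
$z{\left(V,c \right)} = -5$
$W = \frac{i \sqrt{12590}}{10}$ ($W = \sqrt{-126 + \frac{1}{-3 + 13}} = \sqrt{-126 + \frac{1}{10}} = \sqrt{- \frac{1259}{10}} = \frac{i \sqrt{12590}}{10} \approx 11.221 i$)
$-494 + z{\left(a{\left(4 \right)},-9 \right)} W = -494 - 5 \frac{i \sqrt{12590}}{10} = -494 - \frac{i \sqrt{12590}}{2}$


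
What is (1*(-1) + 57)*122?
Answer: 6832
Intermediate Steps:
(1*(-1) + 57)*122 = (-1 + 57)*122 = 56*122 = 6832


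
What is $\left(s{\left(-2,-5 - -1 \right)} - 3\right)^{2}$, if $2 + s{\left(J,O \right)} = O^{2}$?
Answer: $121$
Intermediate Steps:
$s{\left(J,O \right)} = -2 + O^{2}$
$\left(s{\left(-2,-5 - -1 \right)} - 3\right)^{2} = \left(\left(-2 + \left(-5 - -1\right)^{2}\right) - 3\right)^{2} = \left(\left(-2 + \left(-5 + 1\right)^{2}\right) - 3\right)^{2} = \left(\left(-2 + \left(-4\right)^{2}\right) - 3\right)^{2} = \left(\left(-2 + 16\right) - 3\right)^{2} = \left(14 - 3\right)^{2} = 11^{2} = 121$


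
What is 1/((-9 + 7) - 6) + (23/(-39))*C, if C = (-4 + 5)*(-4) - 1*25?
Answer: 5297/312 ≈ 16.978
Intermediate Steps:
C = -29 (C = 1*(-4) - 25 = -4 - 25 = -29)
1/((-9 + 7) - 6) + (23/(-39))*C = 1/((-9 + 7) - 6) + (23/(-39))*(-29) = 1/(-2 - 6) + (23*(-1/39))*(-29) = 1/(-8) - 23/39*(-29) = -⅛ + 667/39 = 5297/312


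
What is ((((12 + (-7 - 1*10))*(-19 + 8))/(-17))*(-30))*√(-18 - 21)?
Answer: 1650*I*√39/17 ≈ 606.13*I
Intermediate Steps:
((((12 + (-7 - 1*10))*(-19 + 8))/(-17))*(-30))*√(-18 - 21) = ((((12 + (-7 - 10))*(-11))*(-1/17))*(-30))*√(-39) = ((((12 - 17)*(-11))*(-1/17))*(-30))*(I*√39) = ((-5*(-11)*(-1/17))*(-30))*(I*√39) = ((55*(-1/17))*(-30))*(I*√39) = (-55/17*(-30))*(I*√39) = 1650*(I*√39)/17 = 1650*I*√39/17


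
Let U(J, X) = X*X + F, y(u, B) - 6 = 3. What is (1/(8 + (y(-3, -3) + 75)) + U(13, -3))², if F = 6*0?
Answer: 687241/8464 ≈ 81.196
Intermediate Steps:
F = 0
y(u, B) = 9 (y(u, B) = 6 + 3 = 9)
U(J, X) = X² (U(J, X) = X*X + 0 = X² + 0 = X²)
(1/(8 + (y(-3, -3) + 75)) + U(13, -3))² = (1/(8 + (9 + 75)) + (-3)²)² = (1/(8 + 84) + 9)² = (1/92 + 9)² = (829/92)² = 687241/8464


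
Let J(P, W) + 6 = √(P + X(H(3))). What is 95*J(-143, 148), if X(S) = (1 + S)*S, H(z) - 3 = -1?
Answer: -570 + 95*I*√137 ≈ -570.0 + 1111.9*I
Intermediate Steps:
H(z) = 2 (H(z) = 3 - 1 = 2)
X(S) = S*(1 + S)
J(P, W) = -6 + √(6 + P) (J(P, W) = -6 + √(P + 2*(1 + 2)) = -6 + √(P + 2*3) = -6 + √(P + 6) = -6 + √(6 + P))
95*J(-143, 148) = 95*(-6 + √(6 - 143)) = 95*(-6 + √(-137)) = 95*(-6 + I*√137) = -570 + 95*I*√137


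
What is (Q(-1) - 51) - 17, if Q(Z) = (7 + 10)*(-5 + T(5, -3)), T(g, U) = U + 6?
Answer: -102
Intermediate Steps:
T(g, U) = 6 + U
Q(Z) = -34 (Q(Z) = (7 + 10)*(-5 + (6 - 3)) = 17*(-5 + 3) = 17*(-2) = -34)
(Q(-1) - 51) - 17 = (-34 - 51) - 17 = -85 - 17 = -102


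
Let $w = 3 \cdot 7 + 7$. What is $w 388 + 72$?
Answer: $10936$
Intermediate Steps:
$w = 28$ ($w = 21 + 7 = 28$)
$w 388 + 72 = 28 \cdot 388 + 72 = 10864 + 72 = 10936$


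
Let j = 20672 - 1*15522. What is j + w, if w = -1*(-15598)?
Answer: 20748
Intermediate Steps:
j = 5150 (j = 20672 - 15522 = 5150)
w = 15598
j + w = 5150 + 15598 = 20748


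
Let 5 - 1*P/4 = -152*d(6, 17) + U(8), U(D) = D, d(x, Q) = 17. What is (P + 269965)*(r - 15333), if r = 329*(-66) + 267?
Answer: -10309029420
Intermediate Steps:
r = -21447 (r = -21714 + 267 = -21447)
P = 10324 (P = 20 - 4*(-152*17 + 8) = 20 - 4*(-2584 + 8) = 20 - 4*(-2576) = 20 + 10304 = 10324)
(P + 269965)*(r - 15333) = (10324 + 269965)*(-21447 - 15333) = 280289*(-36780) = -10309029420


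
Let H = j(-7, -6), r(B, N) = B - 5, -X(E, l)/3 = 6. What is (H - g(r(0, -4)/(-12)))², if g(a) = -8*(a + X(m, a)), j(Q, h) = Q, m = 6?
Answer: 196249/9 ≈ 21805.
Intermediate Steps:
X(E, l) = -18 (X(E, l) = -3*6 = -18)
r(B, N) = -5 + B
H = -7
g(a) = 144 - 8*a (g(a) = -8*(a - 18) = -8*(-18 + a) = 144 - 8*a)
(H - g(r(0, -4)/(-12)))² = (-7 - (144 - 8*(-5 + 0)/(-12)))² = (-7 - (144 - (-40)*(-1)/12))² = (-7 - (144 - 8*5/12))² = (-7 - (144 - 10/3))² = (-7 - 1*422/3)² = (-7 - 422/3)² = (-443/3)² = 196249/9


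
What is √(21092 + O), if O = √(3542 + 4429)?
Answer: √(21092 + √7971) ≈ 145.54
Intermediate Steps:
O = √7971 ≈ 89.281
√(21092 + O) = √(21092 + √7971)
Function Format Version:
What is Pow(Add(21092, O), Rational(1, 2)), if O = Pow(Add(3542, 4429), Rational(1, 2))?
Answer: Pow(Add(21092, Pow(7971, Rational(1, 2))), Rational(1, 2)) ≈ 145.54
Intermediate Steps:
O = Pow(7971, Rational(1, 2)) ≈ 89.281
Pow(Add(21092, O), Rational(1, 2)) = Pow(Add(21092, Pow(7971, Rational(1, 2))), Rational(1, 2))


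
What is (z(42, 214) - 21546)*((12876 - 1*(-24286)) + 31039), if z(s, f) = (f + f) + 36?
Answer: -1437813482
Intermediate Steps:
z(s, f) = 36 + 2*f (z(s, f) = 2*f + 36 = 36 + 2*f)
(z(42, 214) - 21546)*((12876 - 1*(-24286)) + 31039) = ((36 + 2*214) - 21546)*((12876 - 1*(-24286)) + 31039) = ((36 + 428) - 21546)*((12876 + 24286) + 31039) = (464 - 21546)*(37162 + 31039) = -21082*68201 = -1437813482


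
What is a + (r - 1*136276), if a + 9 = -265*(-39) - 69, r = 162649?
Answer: 36630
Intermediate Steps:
a = 10257 (a = -9 + (-265*(-39) - 69) = -9 + (10335 - 69) = -9 + 10266 = 10257)
a + (r - 1*136276) = 10257 + (162649 - 1*136276) = 10257 + (162649 - 136276) = 10257 + 26373 = 36630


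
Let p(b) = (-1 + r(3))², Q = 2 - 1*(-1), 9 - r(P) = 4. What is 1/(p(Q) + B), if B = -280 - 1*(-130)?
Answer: -1/134 ≈ -0.0074627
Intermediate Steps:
r(P) = 5 (r(P) = 9 - 1*4 = 9 - 4 = 5)
Q = 3 (Q = 2 + 1 = 3)
B = -150 (B = -280 + 130 = -150)
p(b) = 16 (p(b) = (-1 + 5)² = 4² = 16)
1/(p(Q) + B) = 1/(16 - 150) = 1/(-134) = -1/134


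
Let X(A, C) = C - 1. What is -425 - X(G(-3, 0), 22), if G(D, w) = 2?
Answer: -446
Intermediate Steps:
X(A, C) = -1 + C
-425 - X(G(-3, 0), 22) = -425 - (-1 + 22) = -425 - 1*21 = -425 - 21 = -446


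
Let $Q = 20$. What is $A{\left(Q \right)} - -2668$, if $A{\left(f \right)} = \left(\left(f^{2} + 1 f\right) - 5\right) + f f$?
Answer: $3483$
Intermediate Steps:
$A{\left(f \right)} = -5 + f + 2 f^{2}$ ($A{\left(f \right)} = \left(\left(f^{2} + f\right) - 5\right) + f^{2} = \left(\left(f + f^{2}\right) - 5\right) + f^{2} = \left(-5 + f + f^{2}\right) + f^{2} = -5 + f + 2 f^{2}$)
$A{\left(Q \right)} - -2668 = \left(-5 + 20 + 2 \cdot 20^{2}\right) - -2668 = \left(-5 + 20 + 2 \cdot 400\right) + 2668 = \left(-5 + 20 + 800\right) + 2668 = 815 + 2668 = 3483$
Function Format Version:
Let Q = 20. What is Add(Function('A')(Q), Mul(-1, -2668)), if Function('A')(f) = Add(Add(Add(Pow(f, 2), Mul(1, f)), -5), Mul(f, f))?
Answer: 3483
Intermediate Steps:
Function('A')(f) = Add(-5, f, Mul(2, Pow(f, 2))) (Function('A')(f) = Add(Add(Add(Pow(f, 2), f), -5), Pow(f, 2)) = Add(Add(Add(f, Pow(f, 2)), -5), Pow(f, 2)) = Add(Add(-5, f, Pow(f, 2)), Pow(f, 2)) = Add(-5, f, Mul(2, Pow(f, 2))))
Add(Function('A')(Q), Mul(-1, -2668)) = Add(Add(-5, 20, Mul(2, Pow(20, 2))), Mul(-1, -2668)) = Add(Add(-5, 20, Mul(2, 400)), 2668) = Add(Add(-5, 20, 800), 2668) = Add(815, 2668) = 3483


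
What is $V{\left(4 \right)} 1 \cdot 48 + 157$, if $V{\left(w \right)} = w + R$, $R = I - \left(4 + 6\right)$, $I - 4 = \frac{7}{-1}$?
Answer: $-275$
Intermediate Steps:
$I = -3$ ($I = 4 + \frac{7}{-1} = 4 + 7 \left(-1\right) = 4 - 7 = -3$)
$R = -13$ ($R = -3 - \left(4 + 6\right) = -3 - 10 = -13$)
$V{\left(w \right)} = -13 + w$ ($V{\left(w \right)} = w - 13 = -13 + w$)
$V{\left(4 \right)} 1 \cdot 48 + 157 = \left(-13 + 4\right) 1 \cdot 48 + 157 = \left(-9\right) 48 + 157 = -432 + 157 = -275$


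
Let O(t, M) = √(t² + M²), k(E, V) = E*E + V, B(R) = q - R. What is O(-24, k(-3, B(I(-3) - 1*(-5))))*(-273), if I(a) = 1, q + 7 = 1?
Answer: -819*√65 ≈ -6603.0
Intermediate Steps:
q = -6 (q = -7 + 1 = -6)
B(R) = -6 - R
k(E, V) = V + E² (k(E, V) = E² + V = V + E²)
O(t, M) = √(M² + t²)
O(-24, k(-3, B(I(-3) - 1*(-5))))*(-273) = √(((-6 - (1 - 1*(-5))) + (-3)²)² + (-24)²)*(-273) = √(((-6 - (1 + 5)) + 9)² + 576)*(-273) = √(((-6 - 1*6) + 9)² + 576)*(-273) = √(((-6 - 6) + 9)² + 576)*(-273) = √((-12 + 9)² + 576)*(-273) = √((-3)² + 576)*(-273) = √(9 + 576)*(-273) = √585*(-273) = (3*√65)*(-273) = -819*√65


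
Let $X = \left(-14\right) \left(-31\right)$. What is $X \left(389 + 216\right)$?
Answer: $262570$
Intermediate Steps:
$X = 434$
$X \left(389 + 216\right) = 434 \left(389 + 216\right) = 434 \cdot 605 = 262570$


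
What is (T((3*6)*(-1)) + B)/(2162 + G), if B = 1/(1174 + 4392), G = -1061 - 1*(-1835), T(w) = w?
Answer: -100187/16341776 ≈ -0.0061307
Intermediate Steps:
G = 774 (G = -1061 + 1835 = 774)
B = 1/5566 ≈ 0.00017966
(T((3*6)*(-1)) + B)/(2162 + G) = ((3*6)*(-1) + 1/5566)/(2162 + 774) = (18*(-1) + 1/5566)/2936 = (-18 + 1/5566)*(1/2936) = -100187/5566*1/2936 = -100187/16341776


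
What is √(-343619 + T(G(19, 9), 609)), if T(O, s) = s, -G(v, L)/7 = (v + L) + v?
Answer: I*√343010 ≈ 585.67*I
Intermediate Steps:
G(v, L) = -14*v - 7*L (G(v, L) = -7*((v + L) + v) = -7*((L + v) + v) = -7*(L + 2*v) = -14*v - 7*L)
√(-343619 + T(G(19, 9), 609)) = √(-343619 + 609) = √(-343010) = I*√343010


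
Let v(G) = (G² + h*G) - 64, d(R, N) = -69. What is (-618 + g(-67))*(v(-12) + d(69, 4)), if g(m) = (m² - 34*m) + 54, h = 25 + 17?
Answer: -3058079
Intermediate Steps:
h = 42
g(m) = 54 + m² - 34*m
v(G) = -64 + G² + 42*G (v(G) = (G² + 42*G) - 64 = -64 + G² + 42*G)
(-618 + g(-67))*(v(-12) + d(69, 4)) = (-618 + (54 + (-67)² - 34*(-67)))*((-64 + (-12)² + 42*(-12)) - 69) = (-618 + (54 + 4489 + 2278))*((-64 + 144 - 504) - 69) = (-618 + 6821)*(-424 - 69) = 6203*(-493) = -3058079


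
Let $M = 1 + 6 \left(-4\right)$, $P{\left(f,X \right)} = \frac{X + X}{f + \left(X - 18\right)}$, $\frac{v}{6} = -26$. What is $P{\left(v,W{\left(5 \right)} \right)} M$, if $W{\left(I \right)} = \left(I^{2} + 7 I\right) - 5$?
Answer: $\frac{2530}{119} \approx 21.26$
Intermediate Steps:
$W{\left(I \right)} = -5 + I^{2} + 7 I$
$v = -156$ ($v = 6 \left(-26\right) = -156$)
$P{\left(f,X \right)} = \frac{2 X}{-18 + X + f}$ ($P{\left(f,X \right)} = \frac{2 X}{f + \left(-18 + X\right)} = \frac{2 X}{-18 + X + f}$)
$M = -23$ ($M = 1 - 24 = -23$)
$P{\left(v,W{\left(5 \right)} \right)} M = \frac{2 \left(-5 + 5^{2} + 7 \cdot 5\right)}{-18 + \left(-5 + 5^{2} + 7 \cdot 5\right) - 156} \left(-23\right) = \frac{2 \left(-5 + 25 + 35\right)}{-18 + \left(-5 + 25 + 35\right) - 156} \left(-23\right) = 2 \cdot 55 \frac{1}{-18 + 55 - 156} \left(-23\right) = 2 \cdot 55 \frac{1}{-119} \left(-23\right) = 2 \cdot 55 \left(- \frac{1}{119}\right) \left(-23\right) = \left(- \frac{110}{119}\right) \left(-23\right) = \frac{2530}{119}$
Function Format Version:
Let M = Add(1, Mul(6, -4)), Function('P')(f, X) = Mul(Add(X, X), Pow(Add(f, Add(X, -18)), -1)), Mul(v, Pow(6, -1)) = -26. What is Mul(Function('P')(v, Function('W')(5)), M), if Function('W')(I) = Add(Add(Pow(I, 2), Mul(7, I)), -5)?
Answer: Rational(2530, 119) ≈ 21.260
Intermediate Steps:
Function('W')(I) = Add(-5, Pow(I, 2), Mul(7, I))
v = -156 (v = Mul(6, -26) = -156)
Function('P')(f, X) = Mul(2, X, Pow(Add(-18, X, f), -1)) (Function('P')(f, X) = Mul(Mul(2, X), Pow(Add(f, Add(-18, X)), -1)) = Mul(Mul(2, X), Pow(Add(-18, X, f), -1)) = Mul(2, X, Pow(Add(-18, X, f), -1)))
M = -23 (M = Add(1, -24) = -23)
Mul(Function('P')(v, Function('W')(5)), M) = Mul(Mul(2, Add(-5, Pow(5, 2), Mul(7, 5)), Pow(Add(-18, Add(-5, Pow(5, 2), Mul(7, 5)), -156), -1)), -23) = Mul(Mul(2, Add(-5, 25, 35), Pow(Add(-18, Add(-5, 25, 35), -156), -1)), -23) = Mul(Mul(2, 55, Pow(Add(-18, 55, -156), -1)), -23) = Mul(Mul(2, 55, Pow(-119, -1)), -23) = Mul(Mul(2, 55, Rational(-1, 119)), -23) = Mul(Rational(-110, 119), -23) = Rational(2530, 119)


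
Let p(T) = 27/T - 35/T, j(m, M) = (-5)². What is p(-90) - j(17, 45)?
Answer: -1121/45 ≈ -24.911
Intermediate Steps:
j(m, M) = 25
p(T) = -8/T
p(-90) - j(17, 45) = -8/(-90) - 1*25 = -8*(-1/90) - 25 = 4/45 - 25 = -1121/45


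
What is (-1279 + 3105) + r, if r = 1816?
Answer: 3642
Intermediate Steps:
(-1279 + 3105) + r = (-1279 + 3105) + 1816 = 1826 + 1816 = 3642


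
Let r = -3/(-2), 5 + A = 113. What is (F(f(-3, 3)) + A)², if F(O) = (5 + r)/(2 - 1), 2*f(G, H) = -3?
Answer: 52441/4 ≈ 13110.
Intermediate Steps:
A = 108 (A = -5 + 113 = 108)
f(G, H) = -3/2 (f(G, H) = (½)*(-3) = -3/2)
r = 3/2 (r = -3*(-½) = 3/2 ≈ 1.5000)
F(O) = 13/2 (F(O) = (5 + 3/2)/(2 - 1) = (13/2)/1 = (13/2)*1 = 13/2)
(F(f(-3, 3)) + A)² = (13/2 + 108)² = (229/2)² = 52441/4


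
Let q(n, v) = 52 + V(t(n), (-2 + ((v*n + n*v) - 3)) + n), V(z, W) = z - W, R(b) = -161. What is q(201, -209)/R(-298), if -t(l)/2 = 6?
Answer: -83862/161 ≈ -520.88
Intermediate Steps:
t(l) = -12 (t(l) = -2*6 = -12)
q(n, v) = 45 - n - 2*n*v (q(n, v) = 52 + (-12 - ((-2 + ((v*n + n*v) - 3)) + n)) = 52 + (-12 - ((-2 + ((n*v + n*v) - 3)) + n)) = 52 + (-12 - ((-2 + (2*n*v - 3)) + n)) = 52 + (-12 - ((-2 + (-3 + 2*n*v)) + n)) = 52 + (-12 - ((-5 + 2*n*v) + n)) = 52 + (-12 - (-5 + n + 2*n*v)) = 52 + (-12 + (5 - n - 2*n*v)) = 52 + (-7 - n - 2*n*v) = 45 - n - 2*n*v)
q(201, -209)/R(-298) = (45 - 1*201 - 2*201*(-209))/(-161) = (45 - 201 + 84018)*(-1/161) = 83862*(-1/161) = -83862/161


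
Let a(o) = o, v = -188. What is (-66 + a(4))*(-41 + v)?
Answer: 14198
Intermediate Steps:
(-66 + a(4))*(-41 + v) = (-66 + 4)*(-41 - 188) = -62*(-229) = 14198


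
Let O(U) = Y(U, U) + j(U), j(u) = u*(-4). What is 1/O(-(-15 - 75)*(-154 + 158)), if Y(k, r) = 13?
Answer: -1/1427 ≈ -0.00070077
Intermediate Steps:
j(u) = -4*u
O(U) = 13 - 4*U
1/O(-(-15 - 75)*(-154 + 158)) = 1/(13 - (-4)*(-15 - 75)*(-154 + 158)) = 1/(13 - (-4)*(-90*4)) = 1/(13 - (-4)*(-360)) = 1/(13 - 4*360) = 1/(13 - 1440) = 1/(-1427) = -1/1427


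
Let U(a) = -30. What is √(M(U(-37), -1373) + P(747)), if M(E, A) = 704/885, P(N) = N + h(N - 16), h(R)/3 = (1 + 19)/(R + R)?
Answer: √312988200387765/646935 ≈ 27.347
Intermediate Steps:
h(R) = 30/R (h(R) = 3*((1 + 19)/(R + R)) = 3*(20/((2*R))) = 3*(20*(1/(2*R))) = 3*(10/R) = 30/R)
P(N) = N + 30/(-16 + N) (P(N) = N + 30/(N - 16) = N + 30/(-16 + N))
M(E, A) = 704/885 (M(E, A) = 704*(1/885) = 704/885)
√(M(U(-37), -1373) + P(747)) = √(704/885 + (30 + 747*(-16 + 747))/(-16 + 747)) = √(704/885 + (30 + 747*731)/731) = √(704/885 + (30 + 546057)/731) = √(704/885 + (1/731)*546087) = √(704/885 + 546087/731) = √(483801619/646935) = √312988200387765/646935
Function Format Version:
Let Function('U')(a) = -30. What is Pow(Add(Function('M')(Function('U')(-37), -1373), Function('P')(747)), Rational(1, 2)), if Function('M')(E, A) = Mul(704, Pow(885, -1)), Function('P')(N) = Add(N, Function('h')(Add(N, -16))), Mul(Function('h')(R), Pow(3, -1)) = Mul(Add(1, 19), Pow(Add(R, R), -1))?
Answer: Mul(Rational(1, 646935), Pow(312988200387765, Rational(1, 2))) ≈ 27.347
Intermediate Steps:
Function('h')(R) = Mul(30, Pow(R, -1)) (Function('h')(R) = Mul(3, Mul(Add(1, 19), Pow(Add(R, R), -1))) = Mul(3, Mul(20, Pow(Mul(2, R), -1))) = Mul(3, Mul(20, Mul(Rational(1, 2), Pow(R, -1)))) = Mul(3, Mul(10, Pow(R, -1))) = Mul(30, Pow(R, -1)))
Function('P')(N) = Add(N, Mul(30, Pow(Add(-16, N), -1))) (Function('P')(N) = Add(N, Mul(30, Pow(Add(N, -16), -1))) = Add(N, Mul(30, Pow(Add(-16, N), -1))))
Function('M')(E, A) = Rational(704, 885) (Function('M')(E, A) = Mul(704, Rational(1, 885)) = Rational(704, 885))
Pow(Add(Function('M')(Function('U')(-37), -1373), Function('P')(747)), Rational(1, 2)) = Pow(Add(Rational(704, 885), Mul(Pow(Add(-16, 747), -1), Add(30, Mul(747, Add(-16, 747))))), Rational(1, 2)) = Pow(Add(Rational(704, 885), Mul(Pow(731, -1), Add(30, Mul(747, 731)))), Rational(1, 2)) = Pow(Add(Rational(704, 885), Mul(Rational(1, 731), Add(30, 546057))), Rational(1, 2)) = Pow(Add(Rational(704, 885), Mul(Rational(1, 731), 546087)), Rational(1, 2)) = Pow(Add(Rational(704, 885), Rational(546087, 731)), Rational(1, 2)) = Pow(Rational(483801619, 646935), Rational(1, 2)) = Mul(Rational(1, 646935), Pow(312988200387765, Rational(1, 2)))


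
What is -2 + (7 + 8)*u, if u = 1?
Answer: 13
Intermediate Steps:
-2 + (7 + 8)*u = -2 + (7 + 8)*1 = -2 + 15*1 = -2 + 15 = 13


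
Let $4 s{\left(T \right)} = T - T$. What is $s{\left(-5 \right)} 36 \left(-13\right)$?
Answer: $0$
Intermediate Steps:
$s{\left(T \right)} = 0$ ($s{\left(T \right)} = \frac{T - T}{4} = \frac{1}{4} \cdot 0 = 0$)
$s{\left(-5 \right)} 36 \left(-13\right) = 0 \cdot 36 \left(-13\right) = 0 \left(-13\right) = 0$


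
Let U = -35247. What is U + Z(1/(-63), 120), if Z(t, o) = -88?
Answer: -35335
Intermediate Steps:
U + Z(1/(-63), 120) = -35247 - 88 = -35335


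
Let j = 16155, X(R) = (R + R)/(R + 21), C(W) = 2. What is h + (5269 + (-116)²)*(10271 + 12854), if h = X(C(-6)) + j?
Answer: 9959730944/23 ≈ 4.3303e+8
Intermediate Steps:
X(R) = 2*R/(21 + R) (X(R) = (2*R)/(21 + R) = 2*R/(21 + R))
h = 371569/23 (h = 2*2/(21 + 2) + 16155 = 2*2/23 + 16155 = 2*2*(1/23) + 16155 = 4/23 + 16155 = 371569/23 ≈ 16155.)
h + (5269 + (-116)²)*(10271 + 12854) = 371569/23 + (5269 + (-116)²)*(10271 + 12854) = 371569/23 + (5269 + 13456)*23125 = 371569/23 + 18725*23125 = 371569/23 + 433015625 = 9959730944/23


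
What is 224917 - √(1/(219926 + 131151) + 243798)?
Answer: 224917 - √30049337100921419/351077 ≈ 2.2442e+5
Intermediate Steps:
224917 - √(1/(219926 + 131151) + 243798) = 224917 - √(1/351077 + 243798) = 224917 - √(85591870447/351077) = 224917 - √30049337100921419/351077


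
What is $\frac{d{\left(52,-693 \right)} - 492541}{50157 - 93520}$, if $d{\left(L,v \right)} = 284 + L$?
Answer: $\frac{492205}{43363} \approx 11.351$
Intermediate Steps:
$\frac{d{\left(52,-693 \right)} - 492541}{50157 - 93520} = \frac{\left(284 + 52\right) - 492541}{50157 - 93520} = \frac{336 - 492541}{-43363} = \left(-492205\right) \left(- \frac{1}{43363}\right) = \frac{492205}{43363}$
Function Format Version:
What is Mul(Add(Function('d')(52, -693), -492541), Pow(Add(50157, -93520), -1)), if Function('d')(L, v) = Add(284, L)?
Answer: Rational(492205, 43363) ≈ 11.351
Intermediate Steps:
Mul(Add(Function('d')(52, -693), -492541), Pow(Add(50157, -93520), -1)) = Mul(Add(Add(284, 52), -492541), Pow(Add(50157, -93520), -1)) = Mul(Add(336, -492541), Pow(-43363, -1)) = Mul(-492205, Rational(-1, 43363)) = Rational(492205, 43363)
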